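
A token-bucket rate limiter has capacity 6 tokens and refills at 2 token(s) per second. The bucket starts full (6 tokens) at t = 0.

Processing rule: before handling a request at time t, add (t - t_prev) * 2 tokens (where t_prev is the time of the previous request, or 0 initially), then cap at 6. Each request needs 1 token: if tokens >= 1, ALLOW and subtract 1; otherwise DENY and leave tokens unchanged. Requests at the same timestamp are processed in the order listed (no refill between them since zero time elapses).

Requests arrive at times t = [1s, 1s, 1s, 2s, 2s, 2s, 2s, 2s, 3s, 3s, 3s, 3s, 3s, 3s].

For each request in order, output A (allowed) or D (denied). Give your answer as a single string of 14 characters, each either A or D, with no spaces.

Answer: AAAAAAAAAADDDD

Derivation:
Simulating step by step:
  req#1 t=1s: ALLOW
  req#2 t=1s: ALLOW
  req#3 t=1s: ALLOW
  req#4 t=2s: ALLOW
  req#5 t=2s: ALLOW
  req#6 t=2s: ALLOW
  req#7 t=2s: ALLOW
  req#8 t=2s: ALLOW
  req#9 t=3s: ALLOW
  req#10 t=3s: ALLOW
  req#11 t=3s: DENY
  req#12 t=3s: DENY
  req#13 t=3s: DENY
  req#14 t=3s: DENY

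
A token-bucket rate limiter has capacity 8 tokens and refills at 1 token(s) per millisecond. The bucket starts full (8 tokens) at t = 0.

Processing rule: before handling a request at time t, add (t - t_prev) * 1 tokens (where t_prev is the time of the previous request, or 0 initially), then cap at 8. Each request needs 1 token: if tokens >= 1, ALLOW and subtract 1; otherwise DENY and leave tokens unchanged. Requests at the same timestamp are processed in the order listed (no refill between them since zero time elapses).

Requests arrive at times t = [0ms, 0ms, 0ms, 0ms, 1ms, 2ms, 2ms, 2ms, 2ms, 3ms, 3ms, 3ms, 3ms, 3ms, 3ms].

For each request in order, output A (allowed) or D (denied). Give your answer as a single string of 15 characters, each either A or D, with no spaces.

Answer: AAAAAAAAAAADDDD

Derivation:
Simulating step by step:
  req#1 t=0ms: ALLOW
  req#2 t=0ms: ALLOW
  req#3 t=0ms: ALLOW
  req#4 t=0ms: ALLOW
  req#5 t=1ms: ALLOW
  req#6 t=2ms: ALLOW
  req#7 t=2ms: ALLOW
  req#8 t=2ms: ALLOW
  req#9 t=2ms: ALLOW
  req#10 t=3ms: ALLOW
  req#11 t=3ms: ALLOW
  req#12 t=3ms: DENY
  req#13 t=3ms: DENY
  req#14 t=3ms: DENY
  req#15 t=3ms: DENY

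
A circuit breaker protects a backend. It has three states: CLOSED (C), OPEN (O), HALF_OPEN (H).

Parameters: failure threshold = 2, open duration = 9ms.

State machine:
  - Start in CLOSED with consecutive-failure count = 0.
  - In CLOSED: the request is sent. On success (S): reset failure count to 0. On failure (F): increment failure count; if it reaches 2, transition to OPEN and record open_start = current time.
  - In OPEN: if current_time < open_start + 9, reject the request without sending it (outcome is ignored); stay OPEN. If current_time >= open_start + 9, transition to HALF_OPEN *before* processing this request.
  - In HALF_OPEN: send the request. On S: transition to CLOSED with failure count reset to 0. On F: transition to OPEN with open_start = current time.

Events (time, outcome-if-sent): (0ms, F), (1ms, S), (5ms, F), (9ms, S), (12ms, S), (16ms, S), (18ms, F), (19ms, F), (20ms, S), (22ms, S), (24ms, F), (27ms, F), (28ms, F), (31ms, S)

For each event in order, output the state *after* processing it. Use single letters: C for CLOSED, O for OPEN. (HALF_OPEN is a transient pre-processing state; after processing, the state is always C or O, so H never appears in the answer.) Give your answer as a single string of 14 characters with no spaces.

Answer: CCCCCCCOOOOOOO

Derivation:
State after each event:
  event#1 t=0ms outcome=F: state=CLOSED
  event#2 t=1ms outcome=S: state=CLOSED
  event#3 t=5ms outcome=F: state=CLOSED
  event#4 t=9ms outcome=S: state=CLOSED
  event#5 t=12ms outcome=S: state=CLOSED
  event#6 t=16ms outcome=S: state=CLOSED
  event#7 t=18ms outcome=F: state=CLOSED
  event#8 t=19ms outcome=F: state=OPEN
  event#9 t=20ms outcome=S: state=OPEN
  event#10 t=22ms outcome=S: state=OPEN
  event#11 t=24ms outcome=F: state=OPEN
  event#12 t=27ms outcome=F: state=OPEN
  event#13 t=28ms outcome=F: state=OPEN
  event#14 t=31ms outcome=S: state=OPEN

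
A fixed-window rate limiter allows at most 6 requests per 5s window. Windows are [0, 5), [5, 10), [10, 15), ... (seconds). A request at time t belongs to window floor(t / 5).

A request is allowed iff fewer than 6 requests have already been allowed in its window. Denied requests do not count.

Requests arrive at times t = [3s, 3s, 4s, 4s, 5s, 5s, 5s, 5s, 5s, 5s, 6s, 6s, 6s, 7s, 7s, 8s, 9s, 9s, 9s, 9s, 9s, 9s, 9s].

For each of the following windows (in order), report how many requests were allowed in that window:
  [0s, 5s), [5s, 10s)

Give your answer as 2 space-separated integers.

Processing requests:
  req#1 t=3s (window 0): ALLOW
  req#2 t=3s (window 0): ALLOW
  req#3 t=4s (window 0): ALLOW
  req#4 t=4s (window 0): ALLOW
  req#5 t=5s (window 1): ALLOW
  req#6 t=5s (window 1): ALLOW
  req#7 t=5s (window 1): ALLOW
  req#8 t=5s (window 1): ALLOW
  req#9 t=5s (window 1): ALLOW
  req#10 t=5s (window 1): ALLOW
  req#11 t=6s (window 1): DENY
  req#12 t=6s (window 1): DENY
  req#13 t=6s (window 1): DENY
  req#14 t=7s (window 1): DENY
  req#15 t=7s (window 1): DENY
  req#16 t=8s (window 1): DENY
  req#17 t=9s (window 1): DENY
  req#18 t=9s (window 1): DENY
  req#19 t=9s (window 1): DENY
  req#20 t=9s (window 1): DENY
  req#21 t=9s (window 1): DENY
  req#22 t=9s (window 1): DENY
  req#23 t=9s (window 1): DENY

Allowed counts by window: 4 6

Answer: 4 6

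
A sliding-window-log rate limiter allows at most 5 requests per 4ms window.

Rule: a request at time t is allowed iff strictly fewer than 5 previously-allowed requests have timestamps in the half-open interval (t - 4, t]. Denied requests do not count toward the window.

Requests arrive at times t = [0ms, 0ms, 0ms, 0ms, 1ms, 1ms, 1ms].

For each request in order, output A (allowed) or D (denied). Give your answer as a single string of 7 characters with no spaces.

Tracking allowed requests in the window:
  req#1 t=0ms: ALLOW
  req#2 t=0ms: ALLOW
  req#3 t=0ms: ALLOW
  req#4 t=0ms: ALLOW
  req#5 t=1ms: ALLOW
  req#6 t=1ms: DENY
  req#7 t=1ms: DENY

Answer: AAAAADD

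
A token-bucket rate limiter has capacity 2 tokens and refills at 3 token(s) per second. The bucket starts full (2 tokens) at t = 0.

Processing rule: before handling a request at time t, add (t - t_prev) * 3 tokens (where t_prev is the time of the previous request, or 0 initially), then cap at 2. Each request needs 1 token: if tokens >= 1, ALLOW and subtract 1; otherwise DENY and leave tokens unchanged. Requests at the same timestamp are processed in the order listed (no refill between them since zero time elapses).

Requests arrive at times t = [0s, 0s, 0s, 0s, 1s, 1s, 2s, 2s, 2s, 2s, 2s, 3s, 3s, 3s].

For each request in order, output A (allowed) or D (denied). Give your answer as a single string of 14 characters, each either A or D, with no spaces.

Answer: AADDAAAADDDAAD

Derivation:
Simulating step by step:
  req#1 t=0s: ALLOW
  req#2 t=0s: ALLOW
  req#3 t=0s: DENY
  req#4 t=0s: DENY
  req#5 t=1s: ALLOW
  req#6 t=1s: ALLOW
  req#7 t=2s: ALLOW
  req#8 t=2s: ALLOW
  req#9 t=2s: DENY
  req#10 t=2s: DENY
  req#11 t=2s: DENY
  req#12 t=3s: ALLOW
  req#13 t=3s: ALLOW
  req#14 t=3s: DENY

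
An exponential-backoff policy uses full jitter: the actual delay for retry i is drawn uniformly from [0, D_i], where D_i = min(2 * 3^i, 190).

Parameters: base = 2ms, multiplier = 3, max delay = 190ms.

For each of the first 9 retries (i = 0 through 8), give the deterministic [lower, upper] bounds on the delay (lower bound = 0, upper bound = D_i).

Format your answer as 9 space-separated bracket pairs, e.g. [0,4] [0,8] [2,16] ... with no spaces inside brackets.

Answer: [0,2] [0,6] [0,18] [0,54] [0,162] [0,190] [0,190] [0,190] [0,190]

Derivation:
Computing bounds per retry:
  i=0: D_i=min(2*3^0,190)=2, bounds=[0,2]
  i=1: D_i=min(2*3^1,190)=6, bounds=[0,6]
  i=2: D_i=min(2*3^2,190)=18, bounds=[0,18]
  i=3: D_i=min(2*3^3,190)=54, bounds=[0,54]
  i=4: D_i=min(2*3^4,190)=162, bounds=[0,162]
  i=5: D_i=min(2*3^5,190)=190, bounds=[0,190]
  i=6: D_i=min(2*3^6,190)=190, bounds=[0,190]
  i=7: D_i=min(2*3^7,190)=190, bounds=[0,190]
  i=8: D_i=min(2*3^8,190)=190, bounds=[0,190]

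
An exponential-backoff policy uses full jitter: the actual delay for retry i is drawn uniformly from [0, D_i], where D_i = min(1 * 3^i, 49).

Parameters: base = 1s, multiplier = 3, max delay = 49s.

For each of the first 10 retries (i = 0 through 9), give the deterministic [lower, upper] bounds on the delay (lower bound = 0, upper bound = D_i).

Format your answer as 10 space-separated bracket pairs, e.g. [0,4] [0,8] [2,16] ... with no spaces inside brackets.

Answer: [0,1] [0,3] [0,9] [0,27] [0,49] [0,49] [0,49] [0,49] [0,49] [0,49]

Derivation:
Computing bounds per retry:
  i=0: D_i=min(1*3^0,49)=1, bounds=[0,1]
  i=1: D_i=min(1*3^1,49)=3, bounds=[0,3]
  i=2: D_i=min(1*3^2,49)=9, bounds=[0,9]
  i=3: D_i=min(1*3^3,49)=27, bounds=[0,27]
  i=4: D_i=min(1*3^4,49)=49, bounds=[0,49]
  i=5: D_i=min(1*3^5,49)=49, bounds=[0,49]
  i=6: D_i=min(1*3^6,49)=49, bounds=[0,49]
  i=7: D_i=min(1*3^7,49)=49, bounds=[0,49]
  i=8: D_i=min(1*3^8,49)=49, bounds=[0,49]
  i=9: D_i=min(1*3^9,49)=49, bounds=[0,49]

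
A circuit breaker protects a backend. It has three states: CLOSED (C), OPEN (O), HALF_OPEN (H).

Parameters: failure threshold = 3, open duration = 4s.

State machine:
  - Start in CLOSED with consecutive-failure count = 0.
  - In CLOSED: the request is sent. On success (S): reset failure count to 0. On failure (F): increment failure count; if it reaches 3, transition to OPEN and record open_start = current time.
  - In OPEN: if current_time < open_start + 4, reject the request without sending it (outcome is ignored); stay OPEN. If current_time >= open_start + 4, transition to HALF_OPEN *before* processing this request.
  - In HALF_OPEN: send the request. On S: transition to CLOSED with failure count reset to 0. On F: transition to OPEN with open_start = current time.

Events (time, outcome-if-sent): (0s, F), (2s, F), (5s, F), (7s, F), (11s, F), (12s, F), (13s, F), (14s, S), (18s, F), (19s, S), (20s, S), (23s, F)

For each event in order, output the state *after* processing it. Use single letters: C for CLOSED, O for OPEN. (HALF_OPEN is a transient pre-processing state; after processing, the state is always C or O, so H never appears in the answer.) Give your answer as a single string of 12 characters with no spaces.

Answer: CCOOOOOOOOOO

Derivation:
State after each event:
  event#1 t=0s outcome=F: state=CLOSED
  event#2 t=2s outcome=F: state=CLOSED
  event#3 t=5s outcome=F: state=OPEN
  event#4 t=7s outcome=F: state=OPEN
  event#5 t=11s outcome=F: state=OPEN
  event#6 t=12s outcome=F: state=OPEN
  event#7 t=13s outcome=F: state=OPEN
  event#8 t=14s outcome=S: state=OPEN
  event#9 t=18s outcome=F: state=OPEN
  event#10 t=19s outcome=S: state=OPEN
  event#11 t=20s outcome=S: state=OPEN
  event#12 t=23s outcome=F: state=OPEN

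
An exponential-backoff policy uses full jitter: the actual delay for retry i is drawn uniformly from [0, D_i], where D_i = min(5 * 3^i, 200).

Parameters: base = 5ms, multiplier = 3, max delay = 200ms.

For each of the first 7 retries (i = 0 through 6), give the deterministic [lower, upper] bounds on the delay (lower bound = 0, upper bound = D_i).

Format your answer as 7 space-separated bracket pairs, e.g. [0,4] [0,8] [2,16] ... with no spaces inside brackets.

Computing bounds per retry:
  i=0: D_i=min(5*3^0,200)=5, bounds=[0,5]
  i=1: D_i=min(5*3^1,200)=15, bounds=[0,15]
  i=2: D_i=min(5*3^2,200)=45, bounds=[0,45]
  i=3: D_i=min(5*3^3,200)=135, bounds=[0,135]
  i=4: D_i=min(5*3^4,200)=200, bounds=[0,200]
  i=5: D_i=min(5*3^5,200)=200, bounds=[0,200]
  i=6: D_i=min(5*3^6,200)=200, bounds=[0,200]

Answer: [0,5] [0,15] [0,45] [0,135] [0,200] [0,200] [0,200]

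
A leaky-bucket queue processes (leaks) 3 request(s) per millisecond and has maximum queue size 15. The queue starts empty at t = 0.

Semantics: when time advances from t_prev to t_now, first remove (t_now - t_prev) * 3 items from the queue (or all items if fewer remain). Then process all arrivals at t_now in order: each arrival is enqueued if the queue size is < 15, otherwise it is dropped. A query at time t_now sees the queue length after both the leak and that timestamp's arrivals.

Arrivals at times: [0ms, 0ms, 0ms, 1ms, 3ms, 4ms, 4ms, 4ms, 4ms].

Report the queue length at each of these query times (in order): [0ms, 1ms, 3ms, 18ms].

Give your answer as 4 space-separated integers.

Answer: 3 1 1 0

Derivation:
Queue lengths at query times:
  query t=0ms: backlog = 3
  query t=1ms: backlog = 1
  query t=3ms: backlog = 1
  query t=18ms: backlog = 0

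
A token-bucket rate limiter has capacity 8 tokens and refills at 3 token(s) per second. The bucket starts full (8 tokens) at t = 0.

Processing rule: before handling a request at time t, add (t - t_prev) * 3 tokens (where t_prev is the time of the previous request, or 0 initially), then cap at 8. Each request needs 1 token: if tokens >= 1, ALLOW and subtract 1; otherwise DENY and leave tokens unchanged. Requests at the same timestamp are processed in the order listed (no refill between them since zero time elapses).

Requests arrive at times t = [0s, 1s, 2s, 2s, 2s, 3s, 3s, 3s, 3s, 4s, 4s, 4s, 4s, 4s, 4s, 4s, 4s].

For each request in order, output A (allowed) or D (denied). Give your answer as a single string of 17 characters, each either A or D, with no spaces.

Answer: AAAAAAAAAAAAAAAAD

Derivation:
Simulating step by step:
  req#1 t=0s: ALLOW
  req#2 t=1s: ALLOW
  req#3 t=2s: ALLOW
  req#4 t=2s: ALLOW
  req#5 t=2s: ALLOW
  req#6 t=3s: ALLOW
  req#7 t=3s: ALLOW
  req#8 t=3s: ALLOW
  req#9 t=3s: ALLOW
  req#10 t=4s: ALLOW
  req#11 t=4s: ALLOW
  req#12 t=4s: ALLOW
  req#13 t=4s: ALLOW
  req#14 t=4s: ALLOW
  req#15 t=4s: ALLOW
  req#16 t=4s: ALLOW
  req#17 t=4s: DENY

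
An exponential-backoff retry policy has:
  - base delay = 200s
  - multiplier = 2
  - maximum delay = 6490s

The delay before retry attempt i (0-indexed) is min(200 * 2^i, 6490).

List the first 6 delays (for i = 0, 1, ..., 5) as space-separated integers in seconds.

Computing each delay:
  i=0: min(200*2^0, 6490) = 200
  i=1: min(200*2^1, 6490) = 400
  i=2: min(200*2^2, 6490) = 800
  i=3: min(200*2^3, 6490) = 1600
  i=4: min(200*2^4, 6490) = 3200
  i=5: min(200*2^5, 6490) = 6400

Answer: 200 400 800 1600 3200 6400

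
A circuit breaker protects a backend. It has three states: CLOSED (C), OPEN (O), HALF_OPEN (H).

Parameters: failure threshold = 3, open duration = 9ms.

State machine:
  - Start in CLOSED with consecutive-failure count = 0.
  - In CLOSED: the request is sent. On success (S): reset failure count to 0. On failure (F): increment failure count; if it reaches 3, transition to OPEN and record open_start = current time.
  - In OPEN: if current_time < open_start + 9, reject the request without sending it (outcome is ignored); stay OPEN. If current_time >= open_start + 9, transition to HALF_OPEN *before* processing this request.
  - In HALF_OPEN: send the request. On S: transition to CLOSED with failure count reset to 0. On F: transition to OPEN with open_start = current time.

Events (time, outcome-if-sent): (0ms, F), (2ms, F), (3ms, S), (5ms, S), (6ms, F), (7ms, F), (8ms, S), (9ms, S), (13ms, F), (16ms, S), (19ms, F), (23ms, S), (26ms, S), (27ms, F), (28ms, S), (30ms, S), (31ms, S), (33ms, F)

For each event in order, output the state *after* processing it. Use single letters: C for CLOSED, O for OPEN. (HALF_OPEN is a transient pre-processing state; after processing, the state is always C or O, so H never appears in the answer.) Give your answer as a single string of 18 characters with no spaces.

Answer: CCCCCCCCCCCCCCCCCC

Derivation:
State after each event:
  event#1 t=0ms outcome=F: state=CLOSED
  event#2 t=2ms outcome=F: state=CLOSED
  event#3 t=3ms outcome=S: state=CLOSED
  event#4 t=5ms outcome=S: state=CLOSED
  event#5 t=6ms outcome=F: state=CLOSED
  event#6 t=7ms outcome=F: state=CLOSED
  event#7 t=8ms outcome=S: state=CLOSED
  event#8 t=9ms outcome=S: state=CLOSED
  event#9 t=13ms outcome=F: state=CLOSED
  event#10 t=16ms outcome=S: state=CLOSED
  event#11 t=19ms outcome=F: state=CLOSED
  event#12 t=23ms outcome=S: state=CLOSED
  event#13 t=26ms outcome=S: state=CLOSED
  event#14 t=27ms outcome=F: state=CLOSED
  event#15 t=28ms outcome=S: state=CLOSED
  event#16 t=30ms outcome=S: state=CLOSED
  event#17 t=31ms outcome=S: state=CLOSED
  event#18 t=33ms outcome=F: state=CLOSED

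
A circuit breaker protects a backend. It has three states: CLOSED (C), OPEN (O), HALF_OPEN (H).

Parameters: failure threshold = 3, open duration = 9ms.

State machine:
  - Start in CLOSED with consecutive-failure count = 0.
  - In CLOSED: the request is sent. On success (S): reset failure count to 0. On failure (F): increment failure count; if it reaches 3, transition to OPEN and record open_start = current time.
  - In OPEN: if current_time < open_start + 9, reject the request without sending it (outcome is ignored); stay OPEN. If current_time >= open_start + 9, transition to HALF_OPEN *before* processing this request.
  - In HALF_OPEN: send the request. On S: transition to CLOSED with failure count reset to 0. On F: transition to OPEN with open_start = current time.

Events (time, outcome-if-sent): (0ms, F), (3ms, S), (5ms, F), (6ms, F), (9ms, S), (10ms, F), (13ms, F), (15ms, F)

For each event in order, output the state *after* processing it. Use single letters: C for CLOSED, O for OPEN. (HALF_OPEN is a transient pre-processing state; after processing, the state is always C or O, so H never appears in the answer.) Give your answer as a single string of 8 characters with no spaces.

State after each event:
  event#1 t=0ms outcome=F: state=CLOSED
  event#2 t=3ms outcome=S: state=CLOSED
  event#3 t=5ms outcome=F: state=CLOSED
  event#4 t=6ms outcome=F: state=CLOSED
  event#5 t=9ms outcome=S: state=CLOSED
  event#6 t=10ms outcome=F: state=CLOSED
  event#7 t=13ms outcome=F: state=CLOSED
  event#8 t=15ms outcome=F: state=OPEN

Answer: CCCCCCCO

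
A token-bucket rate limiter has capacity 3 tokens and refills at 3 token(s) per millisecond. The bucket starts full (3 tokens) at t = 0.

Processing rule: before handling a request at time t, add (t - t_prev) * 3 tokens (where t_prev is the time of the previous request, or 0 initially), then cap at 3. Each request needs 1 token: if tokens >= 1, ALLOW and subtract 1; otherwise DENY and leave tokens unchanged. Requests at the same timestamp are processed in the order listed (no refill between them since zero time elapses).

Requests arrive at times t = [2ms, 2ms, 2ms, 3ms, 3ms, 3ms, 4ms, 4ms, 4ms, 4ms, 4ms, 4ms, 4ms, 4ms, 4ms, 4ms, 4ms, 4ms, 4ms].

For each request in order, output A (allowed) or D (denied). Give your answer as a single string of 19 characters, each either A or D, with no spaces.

Simulating step by step:
  req#1 t=2ms: ALLOW
  req#2 t=2ms: ALLOW
  req#3 t=2ms: ALLOW
  req#4 t=3ms: ALLOW
  req#5 t=3ms: ALLOW
  req#6 t=3ms: ALLOW
  req#7 t=4ms: ALLOW
  req#8 t=4ms: ALLOW
  req#9 t=4ms: ALLOW
  req#10 t=4ms: DENY
  req#11 t=4ms: DENY
  req#12 t=4ms: DENY
  req#13 t=4ms: DENY
  req#14 t=4ms: DENY
  req#15 t=4ms: DENY
  req#16 t=4ms: DENY
  req#17 t=4ms: DENY
  req#18 t=4ms: DENY
  req#19 t=4ms: DENY

Answer: AAAAAAAAADDDDDDDDDD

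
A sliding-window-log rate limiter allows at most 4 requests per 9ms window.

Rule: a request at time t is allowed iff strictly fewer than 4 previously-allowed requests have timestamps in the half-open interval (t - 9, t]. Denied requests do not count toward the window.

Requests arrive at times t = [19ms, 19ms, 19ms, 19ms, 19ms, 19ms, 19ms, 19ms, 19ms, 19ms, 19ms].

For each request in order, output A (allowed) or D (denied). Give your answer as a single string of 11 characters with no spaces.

Tracking allowed requests in the window:
  req#1 t=19ms: ALLOW
  req#2 t=19ms: ALLOW
  req#3 t=19ms: ALLOW
  req#4 t=19ms: ALLOW
  req#5 t=19ms: DENY
  req#6 t=19ms: DENY
  req#7 t=19ms: DENY
  req#8 t=19ms: DENY
  req#9 t=19ms: DENY
  req#10 t=19ms: DENY
  req#11 t=19ms: DENY

Answer: AAAADDDDDDD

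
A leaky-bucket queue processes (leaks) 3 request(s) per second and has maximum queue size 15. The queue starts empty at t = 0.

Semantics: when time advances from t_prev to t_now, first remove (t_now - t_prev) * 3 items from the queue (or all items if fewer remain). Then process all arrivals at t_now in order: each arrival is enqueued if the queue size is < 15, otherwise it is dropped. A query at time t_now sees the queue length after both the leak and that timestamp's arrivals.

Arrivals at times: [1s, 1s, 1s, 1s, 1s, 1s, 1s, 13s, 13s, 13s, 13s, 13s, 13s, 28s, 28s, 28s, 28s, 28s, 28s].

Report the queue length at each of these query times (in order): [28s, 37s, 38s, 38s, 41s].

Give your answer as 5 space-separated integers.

Answer: 6 0 0 0 0

Derivation:
Queue lengths at query times:
  query t=28s: backlog = 6
  query t=37s: backlog = 0
  query t=38s: backlog = 0
  query t=38s: backlog = 0
  query t=41s: backlog = 0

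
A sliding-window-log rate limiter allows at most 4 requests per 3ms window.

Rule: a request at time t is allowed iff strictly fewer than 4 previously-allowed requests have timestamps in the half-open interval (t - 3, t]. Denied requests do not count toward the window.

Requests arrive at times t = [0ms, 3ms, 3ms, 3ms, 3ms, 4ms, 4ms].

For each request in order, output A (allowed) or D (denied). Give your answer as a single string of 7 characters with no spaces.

Answer: AAAAADD

Derivation:
Tracking allowed requests in the window:
  req#1 t=0ms: ALLOW
  req#2 t=3ms: ALLOW
  req#3 t=3ms: ALLOW
  req#4 t=3ms: ALLOW
  req#5 t=3ms: ALLOW
  req#6 t=4ms: DENY
  req#7 t=4ms: DENY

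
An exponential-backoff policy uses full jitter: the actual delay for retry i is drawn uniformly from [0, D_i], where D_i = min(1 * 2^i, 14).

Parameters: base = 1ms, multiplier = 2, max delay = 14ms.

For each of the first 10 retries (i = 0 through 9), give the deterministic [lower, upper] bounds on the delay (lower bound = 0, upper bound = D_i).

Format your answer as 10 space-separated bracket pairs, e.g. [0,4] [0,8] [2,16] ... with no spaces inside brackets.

Computing bounds per retry:
  i=0: D_i=min(1*2^0,14)=1, bounds=[0,1]
  i=1: D_i=min(1*2^1,14)=2, bounds=[0,2]
  i=2: D_i=min(1*2^2,14)=4, bounds=[0,4]
  i=3: D_i=min(1*2^3,14)=8, bounds=[0,8]
  i=4: D_i=min(1*2^4,14)=14, bounds=[0,14]
  i=5: D_i=min(1*2^5,14)=14, bounds=[0,14]
  i=6: D_i=min(1*2^6,14)=14, bounds=[0,14]
  i=7: D_i=min(1*2^7,14)=14, bounds=[0,14]
  i=8: D_i=min(1*2^8,14)=14, bounds=[0,14]
  i=9: D_i=min(1*2^9,14)=14, bounds=[0,14]

Answer: [0,1] [0,2] [0,4] [0,8] [0,14] [0,14] [0,14] [0,14] [0,14] [0,14]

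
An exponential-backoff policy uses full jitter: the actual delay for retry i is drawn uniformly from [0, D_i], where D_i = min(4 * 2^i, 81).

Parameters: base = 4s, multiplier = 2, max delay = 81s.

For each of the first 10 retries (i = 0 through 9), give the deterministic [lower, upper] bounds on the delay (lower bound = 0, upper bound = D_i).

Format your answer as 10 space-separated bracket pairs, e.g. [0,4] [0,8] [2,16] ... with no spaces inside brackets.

Computing bounds per retry:
  i=0: D_i=min(4*2^0,81)=4, bounds=[0,4]
  i=1: D_i=min(4*2^1,81)=8, bounds=[0,8]
  i=2: D_i=min(4*2^2,81)=16, bounds=[0,16]
  i=3: D_i=min(4*2^3,81)=32, bounds=[0,32]
  i=4: D_i=min(4*2^4,81)=64, bounds=[0,64]
  i=5: D_i=min(4*2^5,81)=81, bounds=[0,81]
  i=6: D_i=min(4*2^6,81)=81, bounds=[0,81]
  i=7: D_i=min(4*2^7,81)=81, bounds=[0,81]
  i=8: D_i=min(4*2^8,81)=81, bounds=[0,81]
  i=9: D_i=min(4*2^9,81)=81, bounds=[0,81]

Answer: [0,4] [0,8] [0,16] [0,32] [0,64] [0,81] [0,81] [0,81] [0,81] [0,81]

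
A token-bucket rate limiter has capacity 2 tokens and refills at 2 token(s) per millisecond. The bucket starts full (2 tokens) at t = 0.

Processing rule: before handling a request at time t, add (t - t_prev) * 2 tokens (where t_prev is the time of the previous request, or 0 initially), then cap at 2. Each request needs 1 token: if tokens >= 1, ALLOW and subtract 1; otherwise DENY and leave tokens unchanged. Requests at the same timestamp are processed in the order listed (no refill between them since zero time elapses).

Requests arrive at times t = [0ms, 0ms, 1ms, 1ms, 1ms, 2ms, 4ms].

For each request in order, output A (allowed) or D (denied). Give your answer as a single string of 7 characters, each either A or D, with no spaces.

Answer: AAAADAA

Derivation:
Simulating step by step:
  req#1 t=0ms: ALLOW
  req#2 t=0ms: ALLOW
  req#3 t=1ms: ALLOW
  req#4 t=1ms: ALLOW
  req#5 t=1ms: DENY
  req#6 t=2ms: ALLOW
  req#7 t=4ms: ALLOW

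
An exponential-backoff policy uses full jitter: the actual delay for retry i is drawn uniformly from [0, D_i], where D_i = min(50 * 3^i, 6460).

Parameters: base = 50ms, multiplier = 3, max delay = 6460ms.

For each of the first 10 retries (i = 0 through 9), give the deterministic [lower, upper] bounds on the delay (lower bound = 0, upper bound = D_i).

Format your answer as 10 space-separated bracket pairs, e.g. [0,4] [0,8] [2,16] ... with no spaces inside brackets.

Computing bounds per retry:
  i=0: D_i=min(50*3^0,6460)=50, bounds=[0,50]
  i=1: D_i=min(50*3^1,6460)=150, bounds=[0,150]
  i=2: D_i=min(50*3^2,6460)=450, bounds=[0,450]
  i=3: D_i=min(50*3^3,6460)=1350, bounds=[0,1350]
  i=4: D_i=min(50*3^4,6460)=4050, bounds=[0,4050]
  i=5: D_i=min(50*3^5,6460)=6460, bounds=[0,6460]
  i=6: D_i=min(50*3^6,6460)=6460, bounds=[0,6460]
  i=7: D_i=min(50*3^7,6460)=6460, bounds=[0,6460]
  i=8: D_i=min(50*3^8,6460)=6460, bounds=[0,6460]
  i=9: D_i=min(50*3^9,6460)=6460, bounds=[0,6460]

Answer: [0,50] [0,150] [0,450] [0,1350] [0,4050] [0,6460] [0,6460] [0,6460] [0,6460] [0,6460]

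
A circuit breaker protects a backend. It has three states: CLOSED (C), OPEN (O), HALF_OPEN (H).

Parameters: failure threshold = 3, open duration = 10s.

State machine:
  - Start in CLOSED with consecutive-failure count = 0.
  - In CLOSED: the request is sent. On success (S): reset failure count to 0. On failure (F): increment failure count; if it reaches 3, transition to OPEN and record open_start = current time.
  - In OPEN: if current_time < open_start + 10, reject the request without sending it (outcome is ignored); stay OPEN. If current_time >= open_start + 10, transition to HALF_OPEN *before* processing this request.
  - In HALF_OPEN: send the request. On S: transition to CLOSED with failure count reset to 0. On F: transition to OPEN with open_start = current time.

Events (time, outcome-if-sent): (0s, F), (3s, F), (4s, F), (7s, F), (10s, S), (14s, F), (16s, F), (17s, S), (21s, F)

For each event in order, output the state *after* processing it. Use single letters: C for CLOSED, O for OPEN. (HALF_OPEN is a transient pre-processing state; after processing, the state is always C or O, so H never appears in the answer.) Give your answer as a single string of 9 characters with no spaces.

State after each event:
  event#1 t=0s outcome=F: state=CLOSED
  event#2 t=3s outcome=F: state=CLOSED
  event#3 t=4s outcome=F: state=OPEN
  event#4 t=7s outcome=F: state=OPEN
  event#5 t=10s outcome=S: state=OPEN
  event#6 t=14s outcome=F: state=OPEN
  event#7 t=16s outcome=F: state=OPEN
  event#8 t=17s outcome=S: state=OPEN
  event#9 t=21s outcome=F: state=OPEN

Answer: CCOOOOOOO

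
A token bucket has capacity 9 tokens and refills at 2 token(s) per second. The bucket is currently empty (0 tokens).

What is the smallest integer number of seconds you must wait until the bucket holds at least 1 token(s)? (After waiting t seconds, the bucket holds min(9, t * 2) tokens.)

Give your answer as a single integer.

Need t * 2 >= 1, so t >= 1/2.
Smallest integer t = ceil(1/2) = 1.

Answer: 1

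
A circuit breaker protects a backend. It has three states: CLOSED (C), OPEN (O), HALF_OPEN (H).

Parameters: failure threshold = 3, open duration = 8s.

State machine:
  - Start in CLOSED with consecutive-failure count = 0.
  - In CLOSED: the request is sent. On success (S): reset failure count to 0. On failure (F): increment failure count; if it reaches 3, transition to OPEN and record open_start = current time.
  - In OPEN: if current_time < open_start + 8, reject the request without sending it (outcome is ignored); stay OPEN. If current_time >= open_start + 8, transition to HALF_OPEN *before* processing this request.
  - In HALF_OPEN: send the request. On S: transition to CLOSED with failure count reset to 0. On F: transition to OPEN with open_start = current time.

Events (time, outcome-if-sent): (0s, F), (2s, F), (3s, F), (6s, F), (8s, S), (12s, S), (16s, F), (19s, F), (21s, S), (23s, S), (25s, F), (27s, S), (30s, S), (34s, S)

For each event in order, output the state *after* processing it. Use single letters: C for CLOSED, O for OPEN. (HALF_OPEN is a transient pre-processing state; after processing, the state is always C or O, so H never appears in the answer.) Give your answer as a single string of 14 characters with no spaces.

State after each event:
  event#1 t=0s outcome=F: state=CLOSED
  event#2 t=2s outcome=F: state=CLOSED
  event#3 t=3s outcome=F: state=OPEN
  event#4 t=6s outcome=F: state=OPEN
  event#5 t=8s outcome=S: state=OPEN
  event#6 t=12s outcome=S: state=CLOSED
  event#7 t=16s outcome=F: state=CLOSED
  event#8 t=19s outcome=F: state=CLOSED
  event#9 t=21s outcome=S: state=CLOSED
  event#10 t=23s outcome=S: state=CLOSED
  event#11 t=25s outcome=F: state=CLOSED
  event#12 t=27s outcome=S: state=CLOSED
  event#13 t=30s outcome=S: state=CLOSED
  event#14 t=34s outcome=S: state=CLOSED

Answer: CCOOOCCCCCCCCC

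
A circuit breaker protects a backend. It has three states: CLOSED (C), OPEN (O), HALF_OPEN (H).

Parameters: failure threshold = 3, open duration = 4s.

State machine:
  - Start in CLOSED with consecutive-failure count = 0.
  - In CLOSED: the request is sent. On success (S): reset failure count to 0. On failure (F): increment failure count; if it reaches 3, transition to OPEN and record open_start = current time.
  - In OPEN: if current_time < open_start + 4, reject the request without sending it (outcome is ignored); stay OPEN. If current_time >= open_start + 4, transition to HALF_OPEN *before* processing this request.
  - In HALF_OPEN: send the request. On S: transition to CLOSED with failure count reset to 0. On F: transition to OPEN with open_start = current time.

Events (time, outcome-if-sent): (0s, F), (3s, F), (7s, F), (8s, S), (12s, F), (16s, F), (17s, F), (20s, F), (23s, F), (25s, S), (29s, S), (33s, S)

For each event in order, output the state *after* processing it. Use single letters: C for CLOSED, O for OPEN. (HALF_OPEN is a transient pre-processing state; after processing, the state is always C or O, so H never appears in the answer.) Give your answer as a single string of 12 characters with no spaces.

Answer: CCOOOOOOOCCC

Derivation:
State after each event:
  event#1 t=0s outcome=F: state=CLOSED
  event#2 t=3s outcome=F: state=CLOSED
  event#3 t=7s outcome=F: state=OPEN
  event#4 t=8s outcome=S: state=OPEN
  event#5 t=12s outcome=F: state=OPEN
  event#6 t=16s outcome=F: state=OPEN
  event#7 t=17s outcome=F: state=OPEN
  event#8 t=20s outcome=F: state=OPEN
  event#9 t=23s outcome=F: state=OPEN
  event#10 t=25s outcome=S: state=CLOSED
  event#11 t=29s outcome=S: state=CLOSED
  event#12 t=33s outcome=S: state=CLOSED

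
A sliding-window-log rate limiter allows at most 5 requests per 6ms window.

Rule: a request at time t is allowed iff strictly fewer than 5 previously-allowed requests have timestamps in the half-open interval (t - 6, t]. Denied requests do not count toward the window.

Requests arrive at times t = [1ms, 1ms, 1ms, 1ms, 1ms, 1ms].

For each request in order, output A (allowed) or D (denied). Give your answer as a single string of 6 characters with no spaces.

Answer: AAAAAD

Derivation:
Tracking allowed requests in the window:
  req#1 t=1ms: ALLOW
  req#2 t=1ms: ALLOW
  req#3 t=1ms: ALLOW
  req#4 t=1ms: ALLOW
  req#5 t=1ms: ALLOW
  req#6 t=1ms: DENY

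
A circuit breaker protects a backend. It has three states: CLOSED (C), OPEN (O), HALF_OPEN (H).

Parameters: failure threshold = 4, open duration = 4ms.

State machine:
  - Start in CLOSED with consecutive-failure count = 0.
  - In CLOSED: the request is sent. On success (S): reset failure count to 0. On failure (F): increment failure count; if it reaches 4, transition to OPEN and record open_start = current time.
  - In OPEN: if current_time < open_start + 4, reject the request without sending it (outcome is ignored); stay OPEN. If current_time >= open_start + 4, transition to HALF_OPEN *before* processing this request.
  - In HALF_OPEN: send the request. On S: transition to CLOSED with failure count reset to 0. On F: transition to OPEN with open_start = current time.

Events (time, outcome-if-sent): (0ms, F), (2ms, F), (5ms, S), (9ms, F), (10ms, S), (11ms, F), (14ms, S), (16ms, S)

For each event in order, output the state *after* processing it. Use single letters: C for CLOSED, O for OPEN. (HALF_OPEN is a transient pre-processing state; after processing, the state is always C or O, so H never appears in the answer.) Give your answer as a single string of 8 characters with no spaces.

State after each event:
  event#1 t=0ms outcome=F: state=CLOSED
  event#2 t=2ms outcome=F: state=CLOSED
  event#3 t=5ms outcome=S: state=CLOSED
  event#4 t=9ms outcome=F: state=CLOSED
  event#5 t=10ms outcome=S: state=CLOSED
  event#6 t=11ms outcome=F: state=CLOSED
  event#7 t=14ms outcome=S: state=CLOSED
  event#8 t=16ms outcome=S: state=CLOSED

Answer: CCCCCCCC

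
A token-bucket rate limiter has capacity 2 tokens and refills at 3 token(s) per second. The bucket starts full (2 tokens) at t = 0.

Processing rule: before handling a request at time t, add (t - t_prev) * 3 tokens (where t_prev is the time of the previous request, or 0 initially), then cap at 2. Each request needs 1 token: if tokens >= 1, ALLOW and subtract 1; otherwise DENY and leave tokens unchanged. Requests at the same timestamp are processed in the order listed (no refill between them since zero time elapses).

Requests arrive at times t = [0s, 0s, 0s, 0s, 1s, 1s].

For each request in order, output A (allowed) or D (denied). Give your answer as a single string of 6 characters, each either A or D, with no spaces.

Answer: AADDAA

Derivation:
Simulating step by step:
  req#1 t=0s: ALLOW
  req#2 t=0s: ALLOW
  req#3 t=0s: DENY
  req#4 t=0s: DENY
  req#5 t=1s: ALLOW
  req#6 t=1s: ALLOW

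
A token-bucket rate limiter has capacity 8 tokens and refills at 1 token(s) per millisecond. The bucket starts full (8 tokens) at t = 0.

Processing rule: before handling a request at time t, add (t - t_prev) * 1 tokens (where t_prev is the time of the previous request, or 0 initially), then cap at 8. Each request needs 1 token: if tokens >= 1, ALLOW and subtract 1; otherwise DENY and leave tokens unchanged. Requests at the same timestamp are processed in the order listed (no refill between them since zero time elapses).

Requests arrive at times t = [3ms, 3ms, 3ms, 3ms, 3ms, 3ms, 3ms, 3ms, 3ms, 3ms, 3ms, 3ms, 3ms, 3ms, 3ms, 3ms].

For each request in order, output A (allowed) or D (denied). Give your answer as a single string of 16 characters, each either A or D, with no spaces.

Answer: AAAAAAAADDDDDDDD

Derivation:
Simulating step by step:
  req#1 t=3ms: ALLOW
  req#2 t=3ms: ALLOW
  req#3 t=3ms: ALLOW
  req#4 t=3ms: ALLOW
  req#5 t=3ms: ALLOW
  req#6 t=3ms: ALLOW
  req#7 t=3ms: ALLOW
  req#8 t=3ms: ALLOW
  req#9 t=3ms: DENY
  req#10 t=3ms: DENY
  req#11 t=3ms: DENY
  req#12 t=3ms: DENY
  req#13 t=3ms: DENY
  req#14 t=3ms: DENY
  req#15 t=3ms: DENY
  req#16 t=3ms: DENY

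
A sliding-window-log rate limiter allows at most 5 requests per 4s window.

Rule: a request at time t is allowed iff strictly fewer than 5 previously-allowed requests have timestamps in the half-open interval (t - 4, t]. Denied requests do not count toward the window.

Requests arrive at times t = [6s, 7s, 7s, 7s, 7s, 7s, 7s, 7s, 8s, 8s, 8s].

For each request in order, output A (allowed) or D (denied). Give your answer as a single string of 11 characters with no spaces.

Tracking allowed requests in the window:
  req#1 t=6s: ALLOW
  req#2 t=7s: ALLOW
  req#3 t=7s: ALLOW
  req#4 t=7s: ALLOW
  req#5 t=7s: ALLOW
  req#6 t=7s: DENY
  req#7 t=7s: DENY
  req#8 t=7s: DENY
  req#9 t=8s: DENY
  req#10 t=8s: DENY
  req#11 t=8s: DENY

Answer: AAAAADDDDDD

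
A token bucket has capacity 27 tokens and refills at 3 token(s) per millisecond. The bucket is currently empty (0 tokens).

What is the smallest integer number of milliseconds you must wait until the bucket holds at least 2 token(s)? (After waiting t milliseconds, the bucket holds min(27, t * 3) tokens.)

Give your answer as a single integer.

Answer: 1

Derivation:
Need t * 3 >= 2, so t >= 2/3.
Smallest integer t = ceil(2/3) = 1.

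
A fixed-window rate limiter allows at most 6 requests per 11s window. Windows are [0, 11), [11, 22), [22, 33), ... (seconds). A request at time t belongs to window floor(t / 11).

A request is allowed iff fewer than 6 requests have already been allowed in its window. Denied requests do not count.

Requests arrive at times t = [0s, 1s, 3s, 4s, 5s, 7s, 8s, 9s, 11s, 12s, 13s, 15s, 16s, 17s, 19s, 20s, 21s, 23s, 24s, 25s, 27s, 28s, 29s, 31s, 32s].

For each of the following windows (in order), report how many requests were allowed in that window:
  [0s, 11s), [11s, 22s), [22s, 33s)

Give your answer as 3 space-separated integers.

Answer: 6 6 6

Derivation:
Processing requests:
  req#1 t=0s (window 0): ALLOW
  req#2 t=1s (window 0): ALLOW
  req#3 t=3s (window 0): ALLOW
  req#4 t=4s (window 0): ALLOW
  req#5 t=5s (window 0): ALLOW
  req#6 t=7s (window 0): ALLOW
  req#7 t=8s (window 0): DENY
  req#8 t=9s (window 0): DENY
  req#9 t=11s (window 1): ALLOW
  req#10 t=12s (window 1): ALLOW
  req#11 t=13s (window 1): ALLOW
  req#12 t=15s (window 1): ALLOW
  req#13 t=16s (window 1): ALLOW
  req#14 t=17s (window 1): ALLOW
  req#15 t=19s (window 1): DENY
  req#16 t=20s (window 1): DENY
  req#17 t=21s (window 1): DENY
  req#18 t=23s (window 2): ALLOW
  req#19 t=24s (window 2): ALLOW
  req#20 t=25s (window 2): ALLOW
  req#21 t=27s (window 2): ALLOW
  req#22 t=28s (window 2): ALLOW
  req#23 t=29s (window 2): ALLOW
  req#24 t=31s (window 2): DENY
  req#25 t=32s (window 2): DENY

Allowed counts by window: 6 6 6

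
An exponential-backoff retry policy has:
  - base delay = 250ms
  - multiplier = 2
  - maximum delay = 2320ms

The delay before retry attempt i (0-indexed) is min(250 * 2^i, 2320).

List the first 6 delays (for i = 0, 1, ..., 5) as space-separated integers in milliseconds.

Answer: 250 500 1000 2000 2320 2320

Derivation:
Computing each delay:
  i=0: min(250*2^0, 2320) = 250
  i=1: min(250*2^1, 2320) = 500
  i=2: min(250*2^2, 2320) = 1000
  i=3: min(250*2^3, 2320) = 2000
  i=4: min(250*2^4, 2320) = 2320
  i=5: min(250*2^5, 2320) = 2320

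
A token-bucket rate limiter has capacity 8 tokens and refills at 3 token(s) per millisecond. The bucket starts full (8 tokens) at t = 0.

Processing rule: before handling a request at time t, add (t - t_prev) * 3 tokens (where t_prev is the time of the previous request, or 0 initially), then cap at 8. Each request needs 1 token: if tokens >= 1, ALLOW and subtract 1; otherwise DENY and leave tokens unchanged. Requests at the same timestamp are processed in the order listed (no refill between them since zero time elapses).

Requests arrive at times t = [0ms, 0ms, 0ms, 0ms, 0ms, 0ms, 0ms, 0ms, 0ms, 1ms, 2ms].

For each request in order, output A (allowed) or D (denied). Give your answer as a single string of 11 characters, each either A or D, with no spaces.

Simulating step by step:
  req#1 t=0ms: ALLOW
  req#2 t=0ms: ALLOW
  req#3 t=0ms: ALLOW
  req#4 t=0ms: ALLOW
  req#5 t=0ms: ALLOW
  req#6 t=0ms: ALLOW
  req#7 t=0ms: ALLOW
  req#8 t=0ms: ALLOW
  req#9 t=0ms: DENY
  req#10 t=1ms: ALLOW
  req#11 t=2ms: ALLOW

Answer: AAAAAAAADAA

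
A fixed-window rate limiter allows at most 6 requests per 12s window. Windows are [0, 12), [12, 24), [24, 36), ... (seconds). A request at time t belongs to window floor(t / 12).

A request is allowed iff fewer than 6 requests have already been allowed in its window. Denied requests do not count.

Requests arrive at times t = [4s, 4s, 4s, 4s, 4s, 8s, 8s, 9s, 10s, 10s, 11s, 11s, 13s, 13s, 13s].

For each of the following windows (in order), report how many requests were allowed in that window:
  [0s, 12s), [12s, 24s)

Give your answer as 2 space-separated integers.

Answer: 6 3

Derivation:
Processing requests:
  req#1 t=4s (window 0): ALLOW
  req#2 t=4s (window 0): ALLOW
  req#3 t=4s (window 0): ALLOW
  req#4 t=4s (window 0): ALLOW
  req#5 t=4s (window 0): ALLOW
  req#6 t=8s (window 0): ALLOW
  req#7 t=8s (window 0): DENY
  req#8 t=9s (window 0): DENY
  req#9 t=10s (window 0): DENY
  req#10 t=10s (window 0): DENY
  req#11 t=11s (window 0): DENY
  req#12 t=11s (window 0): DENY
  req#13 t=13s (window 1): ALLOW
  req#14 t=13s (window 1): ALLOW
  req#15 t=13s (window 1): ALLOW

Allowed counts by window: 6 3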